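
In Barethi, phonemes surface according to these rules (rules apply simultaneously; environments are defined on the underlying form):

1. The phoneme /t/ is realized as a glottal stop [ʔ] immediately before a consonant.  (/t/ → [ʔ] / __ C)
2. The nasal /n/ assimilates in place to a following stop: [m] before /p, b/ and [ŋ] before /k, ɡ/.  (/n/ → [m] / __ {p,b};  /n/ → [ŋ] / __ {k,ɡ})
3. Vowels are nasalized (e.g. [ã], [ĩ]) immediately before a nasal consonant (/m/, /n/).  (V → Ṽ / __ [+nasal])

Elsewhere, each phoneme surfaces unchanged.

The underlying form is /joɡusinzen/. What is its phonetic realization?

/j/ — not in any rule's target class → [j].
/o/ (between /j/ and /ɡ/) is in the target of rule 3 but the environment (before a nasal consonant) is not met → [o].
/ɡ/ (between /o/ and /u/) is unaffected → [ɡ].
/u/ — between /ɡ/ and /s/; rule 3 does not apply here → [u].
/s/ (between /u/ and /i/): no rule targets it → [s].
/i/ (between /s/ and /n/): before a nasal consonant, so rule 3 applies → [ĩ].
/n/ (between /i/ and /z/) is in the target of rule 2 but the environment (before a labial or velar stop) is not met → [n].
/z/ (between /n/ and /e/): no rule targets it → [z].
Rule 3 applies to /e/ (between /z/ and /n/: before a nasal consonant) → [ẽ].
/n/ (word-final): rule 2 targets it, but not before a labial or velar stop → unchanged [n].

[joɡusĩnzẽn]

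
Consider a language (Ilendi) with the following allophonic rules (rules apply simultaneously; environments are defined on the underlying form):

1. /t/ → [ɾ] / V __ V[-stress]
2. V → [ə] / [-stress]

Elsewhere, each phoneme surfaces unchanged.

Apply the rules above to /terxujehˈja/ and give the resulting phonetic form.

[tərxəjəhˈja]

/t/ (word-initial) is in the target of rule 1 but the environment (between a vowel and a following unstressed vowel) is not met → [t].
/e/ meets the environment for rule 2 (in an unstressed syllable) → [ə].
/r/ (between /e/ and /x/): no rule targets it → [r].
/x/ (between /r/ and /u/) is unaffected → [x].
/u/ meets the environment for rule 2 (in an unstressed syllable) → [ə].
/j/ stays [j].
/e/ (between /j/ and /h/) occurs in an unstressed syllable → [ə] by rule 2.
/h/ (between /e/ and /j/) is unaffected → [h].
/j/ (between /h/ and /a/) is unaffected → [j].
/a/ (word-final) is in the target of rule 2 but the environment (in an unstressed syllable) is not met → [a].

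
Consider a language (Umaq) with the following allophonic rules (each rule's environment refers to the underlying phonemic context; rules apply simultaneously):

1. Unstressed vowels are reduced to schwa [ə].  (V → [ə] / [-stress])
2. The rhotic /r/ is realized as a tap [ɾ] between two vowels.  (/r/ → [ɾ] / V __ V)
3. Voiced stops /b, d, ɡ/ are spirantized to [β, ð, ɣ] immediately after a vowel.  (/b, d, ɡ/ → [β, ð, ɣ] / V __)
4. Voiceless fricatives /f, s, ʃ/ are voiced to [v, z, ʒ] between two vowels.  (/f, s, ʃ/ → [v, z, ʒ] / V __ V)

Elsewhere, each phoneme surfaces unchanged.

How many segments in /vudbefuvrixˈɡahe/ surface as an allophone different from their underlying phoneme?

Segments that undergo a rule: /u/ → [ə] (rule 1); /d/ → [ð] (rule 3); /e/ → [ə] (rule 1); /f/ → [v] (rule 4); /u/ → [ə] (rule 1); /i/ → [ə] (rule 1); /e/ → [ə] (rule 1).
All other segments surface unchanged.

7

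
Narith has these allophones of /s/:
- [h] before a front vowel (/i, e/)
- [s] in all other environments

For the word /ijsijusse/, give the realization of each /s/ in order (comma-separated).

Occurrence 1 (position 3): before a front vowel (/i, e/) → [h].
Occurrence 2 (position 7): no conditioning environment matches → elsewhere allophone [s].
Occurrence 3 (position 8): before a front vowel (/i, e/) → [h].

[h], [s], [h]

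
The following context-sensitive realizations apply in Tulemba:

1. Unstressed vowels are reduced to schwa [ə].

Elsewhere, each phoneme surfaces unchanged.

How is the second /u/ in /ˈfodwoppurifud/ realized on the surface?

/u/ — between /f/ and /d/, in an unstressed syllable — surfaces as [ə] (rule 1).

[ə]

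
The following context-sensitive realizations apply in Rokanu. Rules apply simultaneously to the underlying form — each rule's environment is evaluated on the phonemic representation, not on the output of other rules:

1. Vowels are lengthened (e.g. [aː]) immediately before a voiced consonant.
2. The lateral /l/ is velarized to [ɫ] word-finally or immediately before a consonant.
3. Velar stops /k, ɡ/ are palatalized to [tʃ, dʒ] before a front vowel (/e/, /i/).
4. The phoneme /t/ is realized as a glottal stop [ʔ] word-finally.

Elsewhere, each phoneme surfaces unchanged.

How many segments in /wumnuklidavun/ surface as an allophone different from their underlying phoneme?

Segments that undergo a rule: /u/ → [uː] (rule 1); /i/ → [iː] (rule 1); /a/ → [aː] (rule 1); /u/ → [uː] (rule 1).
All other segments surface unchanged.

4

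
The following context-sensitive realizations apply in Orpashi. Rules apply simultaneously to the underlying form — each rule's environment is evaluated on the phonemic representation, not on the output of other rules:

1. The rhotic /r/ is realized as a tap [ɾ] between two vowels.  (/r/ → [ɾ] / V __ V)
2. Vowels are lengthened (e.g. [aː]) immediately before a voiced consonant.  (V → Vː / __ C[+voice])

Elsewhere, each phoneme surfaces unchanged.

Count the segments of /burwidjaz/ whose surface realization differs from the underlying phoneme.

3

Segments that undergo a rule: /u/ → [uː] (rule 2); /i/ → [iː] (rule 2); /a/ → [aː] (rule 2).
All other segments surface unchanged.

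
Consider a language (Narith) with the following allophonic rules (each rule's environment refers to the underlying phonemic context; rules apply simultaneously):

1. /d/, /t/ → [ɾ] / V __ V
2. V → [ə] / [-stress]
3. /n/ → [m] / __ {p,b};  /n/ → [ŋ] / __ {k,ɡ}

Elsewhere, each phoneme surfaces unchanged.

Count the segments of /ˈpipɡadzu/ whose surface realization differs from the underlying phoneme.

Segments that undergo a rule: /a/ → [ə] (rule 2); /u/ → [ə] (rule 2).
All other segments surface unchanged.

2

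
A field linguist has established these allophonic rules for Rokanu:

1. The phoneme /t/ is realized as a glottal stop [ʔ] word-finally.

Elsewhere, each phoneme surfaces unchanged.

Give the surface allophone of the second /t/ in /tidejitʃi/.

/t/ (between /i/ and /ʃ/) fails the environment for rule 1, so it stays [t].

[t]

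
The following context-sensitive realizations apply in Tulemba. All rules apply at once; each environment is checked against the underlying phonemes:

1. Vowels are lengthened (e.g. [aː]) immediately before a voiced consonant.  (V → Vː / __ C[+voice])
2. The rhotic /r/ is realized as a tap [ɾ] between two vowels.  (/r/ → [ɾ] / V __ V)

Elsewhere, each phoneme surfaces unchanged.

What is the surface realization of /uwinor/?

/u/ (word-initial) occurs before a voiced consonant → [uː] by rule 1.
/i/ — between /w/ and /n/, before a voiced consonant — surfaces as [iː] (rule 1).
/o/ (between /n/ and /r/): before a voiced consonant, so rule 1 applies → [oː].
/r/ (word-final) fails the environment for rule 2, so it stays [r].

[uːwiːnoːr]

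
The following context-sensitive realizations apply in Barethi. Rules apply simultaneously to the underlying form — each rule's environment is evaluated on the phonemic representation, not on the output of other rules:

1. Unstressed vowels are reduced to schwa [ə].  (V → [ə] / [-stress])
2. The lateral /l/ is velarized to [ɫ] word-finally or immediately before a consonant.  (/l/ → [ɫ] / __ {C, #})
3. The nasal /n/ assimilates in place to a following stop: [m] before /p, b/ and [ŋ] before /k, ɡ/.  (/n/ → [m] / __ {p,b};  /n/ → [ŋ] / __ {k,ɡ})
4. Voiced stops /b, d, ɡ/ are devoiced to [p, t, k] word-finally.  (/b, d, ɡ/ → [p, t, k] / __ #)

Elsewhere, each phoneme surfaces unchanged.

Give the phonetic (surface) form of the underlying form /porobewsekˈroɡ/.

[pərəbəwsəkˈrok]

/p/ (word-initial): no rule targets it → [p].
/o/ (between /p/ and /r/): in an unstressed syllable, so rule 1 applies → [ə].
/r/ (between /o/ and /o/) is unaffected → [r].
Rule 1 applies to /o/ (between /r/ and /b/: in an unstressed syllable) → [ə].
/b/ — between /o/ and /e/; rule 4 does not apply here → [b].
/e/ meets the environment for rule 1 (in an unstressed syllable) → [ə].
/w/ (between /e/ and /s/) is unaffected → [w].
/s/ stays [s].
/e/ (between /s/ and /k/) occurs in an unstressed syllable → [ə] by rule 1.
/k/ (between /e/ and /r/): no rule targets it → [k].
/r/ — not in any rule's target class → [r].
/o/ (between /r/ and /ɡ/) fails the environment for rule 1, so it stays [o].
Rule 4 applies to /ɡ/ (word-final: word-finally) → [k].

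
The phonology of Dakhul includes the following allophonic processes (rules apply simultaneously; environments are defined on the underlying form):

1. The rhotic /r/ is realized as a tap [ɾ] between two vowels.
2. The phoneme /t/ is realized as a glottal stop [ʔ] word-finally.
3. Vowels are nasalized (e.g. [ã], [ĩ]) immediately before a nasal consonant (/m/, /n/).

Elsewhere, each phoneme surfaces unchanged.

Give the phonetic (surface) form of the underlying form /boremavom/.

[boɾẽmavõm]

/b/ stays [b].
/o/ — between /b/ and /r/; rule 3 does not apply here → [o].
Rule 1 applies to /r/ (between /o/ and /e/: between two vowels) → [ɾ].
/e/ — between /r/ and /m/, before a nasal consonant — surfaces as [ẽ] (rule 3).
/m/ stays [m].
/a/ (between /m/ and /v/): rule 3 targets it, but not before a nasal consonant → unchanged [a].
/v/ (between /a/ and /o/): no rule targets it → [v].
/o/ (between /v/ and /m/) occurs before a nasal consonant → [õ] by rule 3.
/m/ stays [m].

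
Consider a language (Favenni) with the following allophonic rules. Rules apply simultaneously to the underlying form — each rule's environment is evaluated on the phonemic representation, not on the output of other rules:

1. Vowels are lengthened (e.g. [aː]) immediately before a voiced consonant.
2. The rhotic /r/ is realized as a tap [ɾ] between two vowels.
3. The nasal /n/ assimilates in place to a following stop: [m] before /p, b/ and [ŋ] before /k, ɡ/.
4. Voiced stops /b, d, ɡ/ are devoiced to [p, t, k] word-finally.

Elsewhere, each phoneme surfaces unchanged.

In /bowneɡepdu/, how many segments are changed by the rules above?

Segments that undergo a rule: /o/ → [oː] (rule 1); /e/ → [eː] (rule 1).
All other segments surface unchanged.

2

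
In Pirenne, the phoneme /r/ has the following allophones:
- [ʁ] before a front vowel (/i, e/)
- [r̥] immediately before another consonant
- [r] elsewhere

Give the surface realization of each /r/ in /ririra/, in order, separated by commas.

[ʁ], [ʁ], [r]

Occurrence 1 (position 1): before a front vowel (/i, e/) → [ʁ].
Occurrence 2 (position 3): before a front vowel (/i, e/) → [ʁ].
Occurrence 3 (position 5): no conditioning environment matches → elsewhere allophone [r].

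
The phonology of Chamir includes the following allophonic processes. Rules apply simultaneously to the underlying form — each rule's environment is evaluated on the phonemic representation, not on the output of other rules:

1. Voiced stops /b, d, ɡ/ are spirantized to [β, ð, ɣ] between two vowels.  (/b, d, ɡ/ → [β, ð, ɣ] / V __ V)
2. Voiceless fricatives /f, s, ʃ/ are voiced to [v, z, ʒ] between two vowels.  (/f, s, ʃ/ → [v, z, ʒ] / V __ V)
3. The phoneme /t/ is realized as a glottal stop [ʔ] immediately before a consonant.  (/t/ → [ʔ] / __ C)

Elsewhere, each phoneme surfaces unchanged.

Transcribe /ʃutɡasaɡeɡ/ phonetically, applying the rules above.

/ʃ/ (word-initial) fails the environment for rule 2, so it stays [ʃ].
/t/ (between /u/ and /ɡ/): immediately before a consonant, so rule 3 applies → [ʔ].
/ɡ/ (between /t/ and /a/): rule 1 targets it, but not between two vowels → unchanged [ɡ].
/s/ (between /a/ and /a/): between two vowels, so rule 2 applies → [z].
/ɡ/ (between /a/ and /e/) occurs between two vowels → [ɣ] by rule 1.
/ɡ/ — word-final; rule 1 does not apply here → [ɡ].

[ʃuʔɡazaɣeɡ]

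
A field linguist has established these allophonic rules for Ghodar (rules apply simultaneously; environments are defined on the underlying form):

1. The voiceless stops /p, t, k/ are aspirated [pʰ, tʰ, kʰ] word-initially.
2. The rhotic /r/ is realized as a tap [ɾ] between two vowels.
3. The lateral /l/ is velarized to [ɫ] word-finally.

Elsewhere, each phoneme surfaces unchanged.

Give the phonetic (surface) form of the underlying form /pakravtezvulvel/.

/p/ (word-initial) occurs word-initially → [pʰ] by rule 1.
/k/ (between /a/ and /r/) fails the environment for rule 1, so it stays [k].
/r/ — between /k/ and /a/; rule 2 does not apply here → [r].
/t/ (between /v/ and /e/) is in the target of rule 1 but the environment (word-initially) is not met → [t].
/l/ (between /u/ and /v/): rule 3 targets it, but not word-finally → unchanged [l].
/l/ (word-final): word-finally, so rule 3 applies → [ɫ].

[pʰakravtezvulveɫ]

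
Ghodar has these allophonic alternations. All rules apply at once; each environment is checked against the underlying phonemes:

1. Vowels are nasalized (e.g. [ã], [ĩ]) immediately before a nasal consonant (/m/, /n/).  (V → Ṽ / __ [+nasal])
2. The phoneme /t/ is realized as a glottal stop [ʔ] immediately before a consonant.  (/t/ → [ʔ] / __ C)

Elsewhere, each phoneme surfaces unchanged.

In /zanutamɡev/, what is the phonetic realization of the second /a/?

[ã]

/a/ meets the environment for rule 1 (before a nasal consonant) → [ã].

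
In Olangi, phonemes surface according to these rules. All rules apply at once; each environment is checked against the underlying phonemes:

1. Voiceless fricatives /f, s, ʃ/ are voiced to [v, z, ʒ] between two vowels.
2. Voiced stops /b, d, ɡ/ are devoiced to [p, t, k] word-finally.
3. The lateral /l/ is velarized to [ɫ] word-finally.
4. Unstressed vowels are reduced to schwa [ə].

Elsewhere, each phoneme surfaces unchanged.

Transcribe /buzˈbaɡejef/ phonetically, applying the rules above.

/b/ (word-initial): rule 2 targets it, but not word-finally → unchanged [b].
Rule 4 applies to /u/ (between /b/ and /z/: in an unstressed syllable) → [ə].
/z/ — not in any rule's target class → [z].
/b/ (between /z/ and /a/) is in the target of rule 2 but the environment (word-finally) is not met → [b].
/a/ (between /b/ and /ɡ/): rule 4 targets it, but not in an unstressed syllable → unchanged [a].
/ɡ/ (between /a/ and /e/): rule 2 targets it, but not word-finally → unchanged [ɡ].
Rule 4 applies to /e/ (between /ɡ/ and /j/: in an unstressed syllable) → [ə].
/j/ stays [j].
/e/ — between /j/ and /f/, in an unstressed syllable — surfaces as [ə] (rule 4).
/f/ (word-final) is in the target of rule 1 but the environment (between two vowels) is not met → [f].

[bəzˈbaɡəjəf]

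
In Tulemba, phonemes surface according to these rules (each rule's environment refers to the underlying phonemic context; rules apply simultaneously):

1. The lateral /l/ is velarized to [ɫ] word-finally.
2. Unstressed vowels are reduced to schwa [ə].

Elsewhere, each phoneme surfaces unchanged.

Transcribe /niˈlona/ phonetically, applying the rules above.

/n/ (word-initial): no rule targets it → [n].
Rule 2 applies to /i/ (between /n/ and /l/: in an unstressed syllable) → [ə].
/l/ (between /i/ and /o/): rule 1 targets it, but not word-finally → unchanged [l].
/o/ (between /l/ and /n/) fails the environment for rule 2, so it stays [o].
/n/ — not in any rule's target class → [n].
/a/ (word-final) occurs in an unstressed syllable → [ə] by rule 2.

[nəˈlonə]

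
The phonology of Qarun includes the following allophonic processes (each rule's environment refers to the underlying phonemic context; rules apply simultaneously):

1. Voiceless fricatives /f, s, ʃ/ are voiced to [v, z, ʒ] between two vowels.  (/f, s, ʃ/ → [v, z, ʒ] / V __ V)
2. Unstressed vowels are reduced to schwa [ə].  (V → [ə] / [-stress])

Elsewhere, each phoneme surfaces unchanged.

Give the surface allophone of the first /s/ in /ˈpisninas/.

[s]

/s/ (between /i/ and /n/): rule 1 targets it, but not between two vowels → unchanged [s].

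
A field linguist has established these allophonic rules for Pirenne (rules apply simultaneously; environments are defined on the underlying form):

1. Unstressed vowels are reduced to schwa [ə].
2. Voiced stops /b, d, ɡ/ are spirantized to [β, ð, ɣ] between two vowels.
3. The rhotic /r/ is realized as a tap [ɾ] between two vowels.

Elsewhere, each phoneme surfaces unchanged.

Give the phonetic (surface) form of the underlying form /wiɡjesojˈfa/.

/w/ stays [w].
/i/ (between /w/ and /ɡ/): in an unstressed syllable, so rule 1 applies → [ə].
/ɡ/ — between /i/ and /j/; rule 2 does not apply here → [ɡ].
/j/ (between /ɡ/ and /e/): no rule targets it → [j].
/e/ meets the environment for rule 1 (in an unstressed syllable) → [ə].
/s/ stays [s].
Rule 1 applies to /o/ (between /s/ and /j/: in an unstressed syllable) → [ə].
/j/ stays [j].
/f/ stays [f].
/a/ (word-final) fails the environment for rule 1, so it stays [a].

[wəɡjəsəjˈfa]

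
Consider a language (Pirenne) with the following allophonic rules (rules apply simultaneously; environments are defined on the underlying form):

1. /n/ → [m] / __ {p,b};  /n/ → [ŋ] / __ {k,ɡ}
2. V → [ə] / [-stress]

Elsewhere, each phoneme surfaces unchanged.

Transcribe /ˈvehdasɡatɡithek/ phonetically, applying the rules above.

/v/ — not in any rule's target class → [v].
/e/ — between /v/ and /h/; rule 2 does not apply here → [e].
/h/ (between /e/ and /d/): no rule targets it → [h].
/d/ (between /h/ and /a/): no rule targets it → [d].
/a/ (between /d/ and /s/) occurs in an unstressed syllable → [ə] by rule 2.
/s/ — not in any rule's target class → [s].
/ɡ/ (between /s/ and /a/) is unaffected → [ɡ].
/a/ (between /ɡ/ and /t/): in an unstressed syllable, so rule 2 applies → [ə].
/t/ — not in any rule's target class → [t].
/ɡ/ — not in any rule's target class → [ɡ].
Rule 2 applies to /i/ (between /ɡ/ and /t/: in an unstressed syllable) → [ə].
/t/ (between /i/ and /h/): no rule targets it → [t].
/h/ stays [h].
/e/ (between /h/ and /k/): in an unstressed syllable, so rule 2 applies → [ə].
/k/ stays [k].

[ˈvehdəsɡətɡəthək]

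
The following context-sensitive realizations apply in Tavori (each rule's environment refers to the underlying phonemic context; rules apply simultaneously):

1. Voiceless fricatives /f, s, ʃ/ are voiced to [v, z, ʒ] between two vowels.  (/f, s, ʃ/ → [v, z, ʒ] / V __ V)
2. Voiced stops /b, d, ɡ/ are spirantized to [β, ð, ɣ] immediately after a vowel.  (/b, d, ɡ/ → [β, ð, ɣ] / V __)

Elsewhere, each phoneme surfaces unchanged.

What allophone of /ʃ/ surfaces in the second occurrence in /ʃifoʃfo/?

/ʃ/ — between /o/ and /f/; rule 1 does not apply here → [ʃ].

[ʃ]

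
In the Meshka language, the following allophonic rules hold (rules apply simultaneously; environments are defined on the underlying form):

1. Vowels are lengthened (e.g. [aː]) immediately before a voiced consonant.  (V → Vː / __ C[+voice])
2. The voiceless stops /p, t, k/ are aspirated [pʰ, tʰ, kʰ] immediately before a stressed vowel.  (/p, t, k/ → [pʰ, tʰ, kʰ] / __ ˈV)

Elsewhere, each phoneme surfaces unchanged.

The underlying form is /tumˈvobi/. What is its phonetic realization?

/t/ (word-initial) is in the target of rule 2 but the environment (immediately before a stressed vowel) is not met → [t].
/u/ — between /t/ and /m/, before a voiced consonant — surfaces as [uː] (rule 1).
/m/ stays [m].
/v/ (between /m/ and /o/): no rule targets it → [v].
/o/ (between /v/ and /b/) occurs before a voiced consonant → [oː] by rule 1.
/b/ stays [b].
/i/ — word-final; rule 1 does not apply here → [i].

[tuːmˈvoːbi]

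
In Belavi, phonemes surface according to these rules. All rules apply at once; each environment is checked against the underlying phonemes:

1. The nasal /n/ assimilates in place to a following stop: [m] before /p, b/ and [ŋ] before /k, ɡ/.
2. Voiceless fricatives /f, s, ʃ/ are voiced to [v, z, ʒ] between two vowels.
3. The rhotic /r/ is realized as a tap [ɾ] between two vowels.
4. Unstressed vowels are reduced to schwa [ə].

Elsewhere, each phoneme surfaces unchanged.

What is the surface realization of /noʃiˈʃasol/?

[nəʒəˈʒazəl]

/n/ — word-initial; rule 1 does not apply here → [n].
/o/ meets the environment for rule 4 (in an unstressed syllable) → [ə].
/ʃ/ (between /o/ and /i/): between two vowels, so rule 2 applies → [ʒ].
/i/ meets the environment for rule 4 (in an unstressed syllable) → [ə].
/ʃ/ (between /i/ and /a/): between two vowels, so rule 2 applies → [ʒ].
/a/ (between /ʃ/ and /s/) fails the environment for rule 4, so it stays [a].
Rule 2 applies to /s/ (between /a/ and /o/: between two vowels) → [z].
/o/ meets the environment for rule 4 (in an unstressed syllable) → [ə].
/l/ (word-final) is unaffected → [l].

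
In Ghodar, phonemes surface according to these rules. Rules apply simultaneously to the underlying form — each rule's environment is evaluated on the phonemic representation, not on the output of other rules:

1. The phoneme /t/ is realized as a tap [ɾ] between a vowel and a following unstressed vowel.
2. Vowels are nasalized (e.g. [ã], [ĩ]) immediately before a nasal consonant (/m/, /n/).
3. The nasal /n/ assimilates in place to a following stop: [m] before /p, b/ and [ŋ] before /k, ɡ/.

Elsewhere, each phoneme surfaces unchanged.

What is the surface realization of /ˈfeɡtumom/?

/f/ stays [f].
/e/ (between /f/ and /ɡ/) is in the target of rule 2 but the environment (before a nasal consonant) is not met → [e].
/ɡ/ (between /e/ and /t/): no rule targets it → [ɡ].
/t/ (between /ɡ/ and /u/) is in the target of rule 1 but the environment (between a vowel and a following unstressed vowel) is not met → [t].
/u/ — between /t/ and /m/, before a nasal consonant — surfaces as [ũ] (rule 2).
/m/ stays [m].
/o/ (between /m/ and /m/) occurs before a nasal consonant → [õ] by rule 2.
/m/ stays [m].

[ˈfeɡtũmõm]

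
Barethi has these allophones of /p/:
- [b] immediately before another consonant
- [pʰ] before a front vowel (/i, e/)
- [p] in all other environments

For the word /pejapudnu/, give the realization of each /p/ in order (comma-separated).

[pʰ], [p]

Occurrence 1 (position 1): before a front vowel (/i, e/) → [pʰ].
Occurrence 2 (position 5): no conditioning environment matches → elsewhere allophone [p].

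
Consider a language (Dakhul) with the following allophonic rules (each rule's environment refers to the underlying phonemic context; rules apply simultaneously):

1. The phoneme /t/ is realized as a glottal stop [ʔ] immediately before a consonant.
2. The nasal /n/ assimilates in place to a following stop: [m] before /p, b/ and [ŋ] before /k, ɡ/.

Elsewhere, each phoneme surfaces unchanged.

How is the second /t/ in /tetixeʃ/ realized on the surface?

/t/ — between /e/ and /i/; rule 1 does not apply here → [t].

[t]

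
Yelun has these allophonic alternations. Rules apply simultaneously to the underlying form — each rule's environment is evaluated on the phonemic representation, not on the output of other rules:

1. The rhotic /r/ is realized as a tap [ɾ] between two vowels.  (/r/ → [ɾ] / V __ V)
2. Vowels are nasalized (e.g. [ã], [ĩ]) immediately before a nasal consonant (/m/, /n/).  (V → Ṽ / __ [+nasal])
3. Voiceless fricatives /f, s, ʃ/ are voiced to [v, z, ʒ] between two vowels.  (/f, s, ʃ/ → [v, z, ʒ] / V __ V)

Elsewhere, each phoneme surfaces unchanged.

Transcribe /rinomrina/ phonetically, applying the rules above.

[rĩnõmrĩna]

/r/ (word-initial) is in the target of rule 1 but the environment (between two vowels) is not met → [r].
/i/ meets the environment for rule 2 (before a nasal consonant) → [ĩ].
/n/ (between /i/ and /o/) is unaffected → [n].
/o/ (between /n/ and /m/): before a nasal consonant, so rule 2 applies → [õ].
/m/ — not in any rule's target class → [m].
/r/ (between /m/ and /i/) is in the target of rule 1 but the environment (between two vowels) is not met → [r].
/i/ — between /r/ and /n/, before a nasal consonant — surfaces as [ĩ] (rule 2).
/n/ (between /i/ and /a/) is unaffected → [n].
/a/ (word-final) fails the environment for rule 2, so it stays [a].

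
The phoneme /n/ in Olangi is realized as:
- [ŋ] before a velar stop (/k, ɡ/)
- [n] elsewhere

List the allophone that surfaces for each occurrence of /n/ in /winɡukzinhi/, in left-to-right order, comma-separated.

[ŋ], [n]

Occurrence 1 (position 3): before a velar stop → [ŋ].
Occurrence 2 (position 9): no conditioning environment matches → elsewhere allophone [n].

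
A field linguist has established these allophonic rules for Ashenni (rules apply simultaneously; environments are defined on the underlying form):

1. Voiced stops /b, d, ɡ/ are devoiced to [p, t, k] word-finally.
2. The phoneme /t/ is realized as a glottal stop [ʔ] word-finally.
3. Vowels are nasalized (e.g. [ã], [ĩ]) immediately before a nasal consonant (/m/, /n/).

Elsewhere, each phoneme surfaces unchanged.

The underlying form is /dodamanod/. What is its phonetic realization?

[dodãmãnot]

/d/ (word-initial) fails the environment for rule 1, so it stays [d].
/o/ — between /d/ and /d/; rule 3 does not apply here → [o].
/d/ (between /o/ and /a/): rule 1 targets it, but not word-finally → unchanged [d].
/a/ (between /d/ and /m/): before a nasal consonant, so rule 3 applies → [ã].
/m/ — not in any rule's target class → [m].
/a/ — between /m/ and /n/, before a nasal consonant — surfaces as [ã] (rule 3).
/n/ (between /a/ and /o/) is unaffected → [n].
/o/ (between /n/ and /d/) is in the target of rule 3 but the environment (before a nasal consonant) is not met → [o].
/d/ meets the environment for rule 1 (word-finally) → [t].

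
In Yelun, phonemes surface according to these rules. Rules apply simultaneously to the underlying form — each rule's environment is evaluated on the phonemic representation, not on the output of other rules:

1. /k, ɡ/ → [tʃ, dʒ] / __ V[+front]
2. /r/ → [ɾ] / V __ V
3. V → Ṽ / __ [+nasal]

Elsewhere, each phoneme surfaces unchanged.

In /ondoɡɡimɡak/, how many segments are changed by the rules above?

Segments that undergo a rule: /o/ → [õ] (rule 3); /ɡ/ → [dʒ] (rule 1); /i/ → [ĩ] (rule 3).
All other segments surface unchanged.

3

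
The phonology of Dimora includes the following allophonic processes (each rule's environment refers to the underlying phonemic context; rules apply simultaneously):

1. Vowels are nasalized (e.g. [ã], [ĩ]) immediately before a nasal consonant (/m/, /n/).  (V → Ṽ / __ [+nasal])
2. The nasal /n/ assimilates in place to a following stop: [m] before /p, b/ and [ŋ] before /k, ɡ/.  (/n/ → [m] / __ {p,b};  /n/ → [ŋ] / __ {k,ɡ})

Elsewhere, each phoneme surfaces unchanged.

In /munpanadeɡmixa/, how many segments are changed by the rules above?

3

Segments that undergo a rule: /u/ → [ũ] (rule 1); /n/ → [m] (rule 2); /a/ → [ã] (rule 1).
All other segments surface unchanged.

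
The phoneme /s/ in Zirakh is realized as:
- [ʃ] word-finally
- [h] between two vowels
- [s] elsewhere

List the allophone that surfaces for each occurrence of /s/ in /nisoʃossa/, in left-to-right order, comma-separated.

[h], [s], [s]

Occurrence 1 (position 3): between two vowels → [h].
Occurrence 2 (position 7): no conditioning environment matches → elsewhere allophone [s].
Occurrence 3 (position 8): no conditioning environment matches → elsewhere allophone [s].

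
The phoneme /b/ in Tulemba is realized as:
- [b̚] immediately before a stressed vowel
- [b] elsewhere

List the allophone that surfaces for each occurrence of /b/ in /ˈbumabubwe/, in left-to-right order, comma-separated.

[b̚], [b], [b]

Occurrence 1 (position 1): immediately before a stressed vowel → [b̚].
Occurrence 2 (position 5): no conditioning environment matches → elsewhere allophone [b].
Occurrence 3 (position 7): no conditioning environment matches → elsewhere allophone [b].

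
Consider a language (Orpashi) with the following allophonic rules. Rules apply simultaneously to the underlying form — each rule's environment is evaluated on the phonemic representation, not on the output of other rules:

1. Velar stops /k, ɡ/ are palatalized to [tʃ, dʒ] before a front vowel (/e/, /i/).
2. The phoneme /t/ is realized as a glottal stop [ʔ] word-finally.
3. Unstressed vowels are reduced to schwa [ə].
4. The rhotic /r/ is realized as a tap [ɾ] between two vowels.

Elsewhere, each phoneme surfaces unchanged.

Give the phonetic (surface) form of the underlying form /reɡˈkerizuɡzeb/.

[rəɡˈtʃeɾəzəɡzəb]

/r/ (word-initial) is in the target of rule 4 but the environment (between two vowels) is not met → [r].
/e/ meets the environment for rule 3 (in an unstressed syllable) → [ə].
/ɡ/ — between /e/ and /k/; rule 1 does not apply here → [ɡ].
/k/ (between /ɡ/ and /e/) occurs before a front vowel → [tʃ] by rule 1.
/e/ (between /k/ and /r/) is in the target of rule 3 but the environment (in an unstressed syllable) is not met → [e].
/r/ — between /e/ and /i/, between two vowels — surfaces as [ɾ] (rule 4).
/i/ (between /r/ and /z/) occurs in an unstressed syllable → [ə] by rule 3.
/z/ stays [z].
Rule 3 applies to /u/ (between /z/ and /ɡ/: in an unstressed syllable) → [ə].
/ɡ/ (between /u/ and /z/) is in the target of rule 1 but the environment (before a front vowel) is not met → [ɡ].
/z/ stays [z].
/e/ (between /z/ and /b/) occurs in an unstressed syllable → [ə] by rule 3.
/b/ stays [b].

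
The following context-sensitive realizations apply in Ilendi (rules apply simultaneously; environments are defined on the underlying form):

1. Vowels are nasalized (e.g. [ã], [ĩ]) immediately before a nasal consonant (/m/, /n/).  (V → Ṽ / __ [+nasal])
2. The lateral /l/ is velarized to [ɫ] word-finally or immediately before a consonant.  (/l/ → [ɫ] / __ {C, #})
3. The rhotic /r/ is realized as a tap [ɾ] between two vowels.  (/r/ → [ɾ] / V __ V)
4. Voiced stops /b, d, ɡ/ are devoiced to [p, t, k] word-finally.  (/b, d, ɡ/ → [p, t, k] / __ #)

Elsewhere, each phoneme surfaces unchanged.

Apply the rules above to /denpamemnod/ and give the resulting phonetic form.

[dẽnpãmẽmnot]

/d/ (word-initial): rule 4 targets it, but not word-finally → unchanged [d].
/e/ — between /d/ and /n/, before a nasal consonant — surfaces as [ẽ] (rule 1).
Rule 1 applies to /a/ (between /p/ and /m/: before a nasal consonant) → [ã].
/e/ — between /m/ and /m/, before a nasal consonant — surfaces as [ẽ] (rule 1).
/o/ (between /n/ and /d/) fails the environment for rule 1, so it stays [o].
/d/ (word-final): word-finally, so rule 4 applies → [t].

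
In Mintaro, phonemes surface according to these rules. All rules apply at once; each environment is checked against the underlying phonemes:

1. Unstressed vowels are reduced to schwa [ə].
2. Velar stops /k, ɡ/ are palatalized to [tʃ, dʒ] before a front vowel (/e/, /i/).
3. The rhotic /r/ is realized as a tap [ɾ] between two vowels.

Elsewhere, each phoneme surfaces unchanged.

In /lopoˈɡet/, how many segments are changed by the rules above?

3

Segments that undergo a rule: /o/ → [ə] (rule 1); /o/ → [ə] (rule 1); /ɡ/ → [dʒ] (rule 2).
All other segments surface unchanged.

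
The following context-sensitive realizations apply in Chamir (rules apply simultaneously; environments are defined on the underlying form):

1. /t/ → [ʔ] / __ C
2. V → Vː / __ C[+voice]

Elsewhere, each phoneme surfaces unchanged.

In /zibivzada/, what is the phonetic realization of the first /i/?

/i/ — between /z/ and /b/, before a voiced consonant — surfaces as [iː] (rule 2).

[iː]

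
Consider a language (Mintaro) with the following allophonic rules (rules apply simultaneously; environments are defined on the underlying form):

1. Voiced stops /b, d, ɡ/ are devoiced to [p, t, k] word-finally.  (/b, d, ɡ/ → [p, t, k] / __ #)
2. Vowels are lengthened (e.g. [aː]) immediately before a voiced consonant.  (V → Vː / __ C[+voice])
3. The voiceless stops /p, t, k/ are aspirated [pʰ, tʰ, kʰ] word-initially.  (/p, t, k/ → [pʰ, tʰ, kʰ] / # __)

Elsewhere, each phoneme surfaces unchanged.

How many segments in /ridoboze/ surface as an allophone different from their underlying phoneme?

3

Segments that undergo a rule: /i/ → [iː] (rule 2); /o/ → [oː] (rule 2); /o/ → [oː] (rule 2).
All other segments surface unchanged.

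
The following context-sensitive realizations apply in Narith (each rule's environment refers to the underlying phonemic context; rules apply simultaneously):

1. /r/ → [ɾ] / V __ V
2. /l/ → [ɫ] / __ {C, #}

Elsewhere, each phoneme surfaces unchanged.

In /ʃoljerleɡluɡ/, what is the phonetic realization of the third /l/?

/l/ — between /ɡ/ and /u/; rule 2 does not apply here → [l].

[l]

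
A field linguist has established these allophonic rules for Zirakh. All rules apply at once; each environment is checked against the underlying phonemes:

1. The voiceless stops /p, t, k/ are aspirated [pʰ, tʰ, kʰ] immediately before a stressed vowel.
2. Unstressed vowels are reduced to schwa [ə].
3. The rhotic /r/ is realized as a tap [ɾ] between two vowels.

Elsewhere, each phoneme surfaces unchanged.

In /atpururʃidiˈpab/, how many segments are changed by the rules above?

Segments that undergo a rule: /a/ → [ə] (rule 2); /u/ → [ə] (rule 2); /r/ → [ɾ] (rule 3); /u/ → [ə] (rule 2); /i/ → [ə] (rule 2); /i/ → [ə] (rule 2); /p/ → [pʰ] (rule 1).
All other segments surface unchanged.

7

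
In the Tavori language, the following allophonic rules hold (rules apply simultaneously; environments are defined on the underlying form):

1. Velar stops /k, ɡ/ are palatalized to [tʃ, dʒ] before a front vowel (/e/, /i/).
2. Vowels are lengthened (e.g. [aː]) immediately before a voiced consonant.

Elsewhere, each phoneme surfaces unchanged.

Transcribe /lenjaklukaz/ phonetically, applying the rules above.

[leːnjaklukaːz]

/l/ — not in any rule's target class → [l].
/e/ (between /l/ and /n/): before a voiced consonant, so rule 2 applies → [eː].
/n/ — not in any rule's target class → [n].
/j/ (between /n/ and /a/): no rule targets it → [j].
/a/ (between /j/ and /k/) fails the environment for rule 2, so it stays [a].
/k/ (between /a/ and /l/) fails the environment for rule 1, so it stays [k].
/l/ (between /k/ and /u/) is unaffected → [l].
/u/ — between /l/ and /k/; rule 2 does not apply here → [u].
/k/ (between /u/ and /a/): rule 1 targets it, but not before a front vowel → unchanged [k].
/a/ meets the environment for rule 2 (before a voiced consonant) → [aː].
/z/ (word-final) is unaffected → [z].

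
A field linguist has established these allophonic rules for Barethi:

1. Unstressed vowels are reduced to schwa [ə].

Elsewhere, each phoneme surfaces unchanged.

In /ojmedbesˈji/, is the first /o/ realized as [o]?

Rule 1 applies to /o/ (word-initial: in an unstressed syllable) → [ə].
The actual realization is [ə], not [o].

No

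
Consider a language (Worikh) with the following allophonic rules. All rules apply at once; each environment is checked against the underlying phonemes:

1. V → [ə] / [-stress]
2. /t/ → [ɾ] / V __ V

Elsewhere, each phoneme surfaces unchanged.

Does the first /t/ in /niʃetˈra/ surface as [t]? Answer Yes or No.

Yes

/t/ (between /e/ and /r/) is in the target of rule 2 but the environment (between two vowels) is not met → [t].
The actual realization is [t], which matches [t].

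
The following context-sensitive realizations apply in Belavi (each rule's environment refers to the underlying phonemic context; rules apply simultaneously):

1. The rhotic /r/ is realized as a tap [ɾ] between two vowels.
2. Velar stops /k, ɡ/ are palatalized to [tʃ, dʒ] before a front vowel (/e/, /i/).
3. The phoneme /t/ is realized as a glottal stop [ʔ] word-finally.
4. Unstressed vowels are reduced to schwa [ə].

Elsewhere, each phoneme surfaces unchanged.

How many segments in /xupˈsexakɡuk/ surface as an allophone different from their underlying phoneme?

3

Segments that undergo a rule: /u/ → [ə] (rule 4); /a/ → [ə] (rule 4); /u/ → [ə] (rule 4).
All other segments surface unchanged.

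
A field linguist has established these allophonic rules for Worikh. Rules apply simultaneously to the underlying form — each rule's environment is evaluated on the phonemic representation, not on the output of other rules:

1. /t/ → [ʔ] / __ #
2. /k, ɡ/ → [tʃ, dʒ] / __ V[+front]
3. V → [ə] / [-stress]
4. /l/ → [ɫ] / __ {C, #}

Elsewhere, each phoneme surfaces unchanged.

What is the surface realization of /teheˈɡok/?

/t/ (word-initial) is in the target of rule 1 but the environment (word-finally) is not met → [t].
/e/ (between /t/ and /h/) occurs in an unstressed syllable → [ə] by rule 3.
/h/ stays [h].
/e/ meets the environment for rule 3 (in an unstressed syllable) → [ə].
/ɡ/ (between /e/ and /o/): rule 2 targets it, but not before a front vowel → unchanged [ɡ].
/o/ (between /ɡ/ and /k/) fails the environment for rule 3, so it stays [o].
/k/ (word-final) is in the target of rule 2 but the environment (before a front vowel) is not met → [k].

[təhəˈɡok]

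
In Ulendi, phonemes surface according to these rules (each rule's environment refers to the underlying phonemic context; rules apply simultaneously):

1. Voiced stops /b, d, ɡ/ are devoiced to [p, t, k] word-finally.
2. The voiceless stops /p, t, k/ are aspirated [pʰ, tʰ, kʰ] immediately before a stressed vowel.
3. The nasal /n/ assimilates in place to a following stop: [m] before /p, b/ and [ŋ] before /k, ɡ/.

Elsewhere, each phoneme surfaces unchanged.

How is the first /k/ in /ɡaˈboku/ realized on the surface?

/k/ — between /o/ and /u/; rule 2 does not apply here → [k].

[k]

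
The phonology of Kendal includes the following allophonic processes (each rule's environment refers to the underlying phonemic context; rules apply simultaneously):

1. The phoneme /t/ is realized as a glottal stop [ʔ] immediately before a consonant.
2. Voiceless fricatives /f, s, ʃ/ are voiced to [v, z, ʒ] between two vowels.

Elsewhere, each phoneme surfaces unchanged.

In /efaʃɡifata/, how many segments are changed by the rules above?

2

Segments that undergo a rule: /f/ → [v] (rule 2); /f/ → [v] (rule 2).
All other segments surface unchanged.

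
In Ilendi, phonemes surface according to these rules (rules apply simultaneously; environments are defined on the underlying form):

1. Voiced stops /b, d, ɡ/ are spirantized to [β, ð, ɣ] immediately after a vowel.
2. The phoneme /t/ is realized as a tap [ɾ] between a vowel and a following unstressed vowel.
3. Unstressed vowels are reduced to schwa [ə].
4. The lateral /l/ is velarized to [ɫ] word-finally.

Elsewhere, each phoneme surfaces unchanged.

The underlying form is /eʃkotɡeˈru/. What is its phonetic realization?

[əʃkətɡəˈru]

/e/ meets the environment for rule 3 (in an unstressed syllable) → [ə].
/ʃ/ (between /e/ and /k/) is unaffected → [ʃ].
/k/ (between /ʃ/ and /o/) is unaffected → [k].
Rule 3 applies to /o/ (between /k/ and /t/: in an unstressed syllable) → [ə].
/t/ (between /o/ and /ɡ/): rule 2 targets it, but not between a vowel and a following unstressed vowel → unchanged [t].
/ɡ/ (between /t/ and /e/) fails the environment for rule 1, so it stays [ɡ].
/e/ (between /ɡ/ and /r/) occurs in an unstressed syllable → [ə] by rule 3.
/r/ — not in any rule's target class → [r].
/u/ (word-final): rule 3 targets it, but not in an unstressed syllable → unchanged [u].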